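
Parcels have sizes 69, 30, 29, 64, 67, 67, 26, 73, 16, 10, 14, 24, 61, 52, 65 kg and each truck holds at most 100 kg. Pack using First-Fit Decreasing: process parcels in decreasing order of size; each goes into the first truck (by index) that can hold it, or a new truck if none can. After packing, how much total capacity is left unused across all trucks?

133

Sorted descending: 73, 69, 67, 67, 65, 64, 61, 52, 30, 29, 26, 24, 16, 14, 10.
truck 1: place 73 kg, 27 kg left
truck 2: place 69 kg, 31 kg left
truck 3: place 67 kg, 33 kg left
truck 4: place 67 kg, 33 kg left
truck 5: place 65 kg, 35 kg left
truck 6: place 64 kg, 36 kg left
truck 7: place 61 kg, 39 kg left
truck 8: place 52 kg, 48 kg left
truck 2: place 30 kg, 1 kg left
truck 3: place 29 kg, 4 kg left
truck 1: place 26 kg, 1 kg left
truck 4: place 24 kg, 9 kg left
truck 5: place 16 kg, 19 kg left
truck 5: place 14 kg, 5 kg left
truck 6: place 10 kg, 26 kg left
8 trucks × 100 kg = 800 kg; used 667 kg; unused 133 kg.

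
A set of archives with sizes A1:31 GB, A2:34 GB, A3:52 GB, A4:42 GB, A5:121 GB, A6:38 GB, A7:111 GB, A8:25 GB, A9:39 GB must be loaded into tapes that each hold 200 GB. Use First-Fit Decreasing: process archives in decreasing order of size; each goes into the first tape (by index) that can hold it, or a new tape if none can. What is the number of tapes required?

Sorted descending: 121, 111, 52, 42, 39, 38, 34, 31, 25.
Put 121 GB in tape 1; 79 GB remain.
Put 111 GB in tape 2; 89 GB remain.
Put 52 GB in tape 1; 27 GB remain.
Put 42 GB in tape 2; 47 GB remain.
Put 39 GB in tape 2; 8 GB remain.
Put 38 GB in tape 3; 162 GB remain.
Put 34 GB in tape 3; 128 GB remain.
Put 31 GB in tape 3; 97 GB remain.
Put 25 GB in tape 1; 2 GB remain.

3 tapes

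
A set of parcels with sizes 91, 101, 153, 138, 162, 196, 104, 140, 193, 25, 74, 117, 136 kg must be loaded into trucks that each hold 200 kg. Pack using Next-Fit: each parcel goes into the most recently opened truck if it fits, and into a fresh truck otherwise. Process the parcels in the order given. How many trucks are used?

11

91 kg → truck 1 (remaining 109 kg)
101 kg → truck 1 (remaining 8 kg)
153 kg → truck 2 (remaining 47 kg)
138 kg → truck 3 (remaining 62 kg)
162 kg → truck 4 (remaining 38 kg)
196 kg → truck 5 (remaining 4 kg)
104 kg → truck 6 (remaining 96 kg)
140 kg → truck 7 (remaining 60 kg)
193 kg → truck 8 (remaining 7 kg)
25 kg → truck 9 (remaining 175 kg)
74 kg → truck 9 (remaining 101 kg)
117 kg → truck 10 (remaining 83 kg)
136 kg → truck 11 (remaining 64 kg)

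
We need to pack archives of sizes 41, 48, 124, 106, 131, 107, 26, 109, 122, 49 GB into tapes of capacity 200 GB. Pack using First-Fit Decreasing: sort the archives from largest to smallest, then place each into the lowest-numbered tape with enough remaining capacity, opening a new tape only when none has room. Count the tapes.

Sorted descending: 131, 124, 122, 109, 107, 106, 49, 48, 41, 26.
131 GB → tape 1 (remaining 69 GB)
124 GB → tape 2 (remaining 76 GB)
122 GB → tape 3 (remaining 78 GB)
109 GB → tape 4 (remaining 91 GB)
107 GB → tape 5 (remaining 93 GB)
106 GB → tape 6 (remaining 94 GB)
49 GB → tape 1 (remaining 20 GB)
48 GB → tape 2 (remaining 28 GB)
41 GB → tape 3 (remaining 37 GB)
26 GB → tape 2 (remaining 2 GB)
Final tapes: [131,49] [124,48,26] [122,41] [109] [107] [106].

6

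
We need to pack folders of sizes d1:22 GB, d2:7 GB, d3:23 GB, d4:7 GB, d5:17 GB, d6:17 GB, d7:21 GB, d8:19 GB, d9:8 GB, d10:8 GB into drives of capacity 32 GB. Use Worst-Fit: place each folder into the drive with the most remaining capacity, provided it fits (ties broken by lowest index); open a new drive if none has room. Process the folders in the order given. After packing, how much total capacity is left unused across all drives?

Put d1 (22 GB) in drive 1; 10 GB remain.
Put d2 (7 GB) in drive 1; 3 GB remain.
Put d3 (23 GB) in drive 2; 9 GB remain.
Put d4 (7 GB) in drive 2; 2 GB remain.
Put d5 (17 GB) in drive 3; 15 GB remain.
Put d6 (17 GB) in drive 4; 15 GB remain.
Put d7 (21 GB) in drive 5; 11 GB remain.
Put d8 (19 GB) in drive 6; 13 GB remain.
Put d9 (8 GB) in drive 3; 7 GB remain.
Put d10 (8 GB) in drive 4; 7 GB remain.
6 drives × 32 GB = 192 GB; used 149 GB; unused 43 GB.

43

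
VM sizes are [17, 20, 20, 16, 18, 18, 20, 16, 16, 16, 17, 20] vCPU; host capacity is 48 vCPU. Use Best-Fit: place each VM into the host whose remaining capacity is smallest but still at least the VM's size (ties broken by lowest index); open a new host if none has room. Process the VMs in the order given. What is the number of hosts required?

17 vCPU → host 1 (remaining 31 vCPU)
20 vCPU → host 1 (remaining 11 vCPU)
20 vCPU → host 2 (remaining 28 vCPU)
16 vCPU → host 2 (remaining 12 vCPU)
18 vCPU → host 3 (remaining 30 vCPU)
18 vCPU → host 3 (remaining 12 vCPU)
20 vCPU → host 4 (remaining 28 vCPU)
16 vCPU → host 4 (remaining 12 vCPU)
16 vCPU → host 5 (remaining 32 vCPU)
16 vCPU → host 5 (remaining 16 vCPU)
17 vCPU → host 6 (remaining 31 vCPU)
20 vCPU → host 6 (remaining 11 vCPU)
Final hosts: [17,20] [20,16] [18,18] [20,16] [16,16] [17,20].

6 hosts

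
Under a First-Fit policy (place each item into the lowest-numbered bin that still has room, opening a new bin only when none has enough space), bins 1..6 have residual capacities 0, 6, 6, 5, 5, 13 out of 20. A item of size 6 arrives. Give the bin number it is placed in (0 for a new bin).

2

Bins with room: bin 2 (6), bin 3 (6), bin 6 (13).
The first with room is bin 2.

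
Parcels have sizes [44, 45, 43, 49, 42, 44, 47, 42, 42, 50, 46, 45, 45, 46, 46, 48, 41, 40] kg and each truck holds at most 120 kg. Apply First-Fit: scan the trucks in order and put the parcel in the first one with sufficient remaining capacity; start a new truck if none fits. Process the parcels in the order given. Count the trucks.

9

44 kg → truck 1 (remaining 76 kg)
45 kg → truck 1 (remaining 31 kg)
43 kg → truck 2 (remaining 77 kg)
49 kg → truck 2 (remaining 28 kg)
42 kg → truck 3 (remaining 78 kg)
44 kg → truck 3 (remaining 34 kg)
47 kg → truck 4 (remaining 73 kg)
42 kg → truck 4 (remaining 31 kg)
42 kg → truck 5 (remaining 78 kg)
50 kg → truck 5 (remaining 28 kg)
46 kg → truck 6 (remaining 74 kg)
45 kg → truck 6 (remaining 29 kg)
45 kg → truck 7 (remaining 75 kg)
46 kg → truck 7 (remaining 29 kg)
46 kg → truck 8 (remaining 74 kg)
48 kg → truck 8 (remaining 26 kg)
41 kg → truck 9 (remaining 79 kg)
40 kg → truck 9 (remaining 39 kg)
Final trucks: [44,45] [43,49] [42,44] [47,42] [42,50] [46,45] [45,46] [46,48] [41,40].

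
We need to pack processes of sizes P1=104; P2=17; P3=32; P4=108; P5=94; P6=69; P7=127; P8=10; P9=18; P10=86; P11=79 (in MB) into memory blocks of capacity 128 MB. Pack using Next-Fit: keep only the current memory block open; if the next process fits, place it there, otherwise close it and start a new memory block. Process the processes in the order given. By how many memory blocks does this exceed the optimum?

Next-Fit: [104,17] [32] [108] [94] [69] [127] [10,18,86] [79] → 8 memory blocks.
7 processes exceed 64 MB (half the capacity), and no two of those can share a memory block, so at least 7 memory blocks are needed.
An optimal packing achieves that bound: [127] [108,18] [104,17] [94,32] [86,10] [79] [69] → 7 memory blocks.
Excess: 8 − 7 = 1.

1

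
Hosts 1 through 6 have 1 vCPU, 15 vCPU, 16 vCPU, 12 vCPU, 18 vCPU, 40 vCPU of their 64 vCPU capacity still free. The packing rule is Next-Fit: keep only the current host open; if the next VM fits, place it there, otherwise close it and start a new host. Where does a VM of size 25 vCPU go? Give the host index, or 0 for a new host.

6

Next-Fit only looks at host 6, which has 40 vCPU free.
25 vCPU fits there.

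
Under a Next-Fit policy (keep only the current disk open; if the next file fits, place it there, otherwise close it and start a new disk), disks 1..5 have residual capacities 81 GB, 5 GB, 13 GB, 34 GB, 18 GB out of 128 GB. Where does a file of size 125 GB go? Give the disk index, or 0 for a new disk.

Next-Fit only looks at disk 5, which has 18 GB free.
125 GB does not fit, so a new disk is opened.

0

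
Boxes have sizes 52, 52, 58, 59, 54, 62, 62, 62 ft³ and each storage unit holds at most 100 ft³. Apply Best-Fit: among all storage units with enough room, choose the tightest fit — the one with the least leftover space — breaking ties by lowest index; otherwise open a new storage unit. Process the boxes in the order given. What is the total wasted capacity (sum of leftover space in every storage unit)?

52 ft³ → storage unit 1 (remaining 48 ft³)
52 ft³ → storage unit 2 (remaining 48 ft³)
58 ft³ → storage unit 3 (remaining 42 ft³)
59 ft³ → storage unit 4 (remaining 41 ft³)
54 ft³ → storage unit 5 (remaining 46 ft³)
62 ft³ → storage unit 6 (remaining 38 ft³)
62 ft³ → storage unit 7 (remaining 38 ft³)
62 ft³ → storage unit 8 (remaining 38 ft³)
8 storage units × 100 ft³ = 800 ft³; used 461 ft³; unused 339 ft³.

339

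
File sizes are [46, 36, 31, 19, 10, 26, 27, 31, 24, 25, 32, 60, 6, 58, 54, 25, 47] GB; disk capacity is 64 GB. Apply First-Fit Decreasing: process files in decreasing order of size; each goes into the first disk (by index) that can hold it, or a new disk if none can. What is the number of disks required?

10

Sorted descending: 60, 58, 54, 47, 46, 36, 32, 31, 31, 27, 26, 25, 25, 24, 19, 10, 6.
Put 60 GB in disk 1; 4 GB remain.
Put 58 GB in disk 2; 6 GB remain.
Put 54 GB in disk 3; 10 GB remain.
Put 47 GB in disk 4; 17 GB remain.
Put 46 GB in disk 5; 18 GB remain.
Put 36 GB in disk 6; 28 GB remain.
Put 32 GB in disk 7; 32 GB remain.
Put 31 GB in disk 7; 1 GB remain.
Put 31 GB in disk 8; 33 GB remain.
Put 27 GB in disk 6; 1 GB remain.
Put 26 GB in disk 8; 7 GB remain.
Put 25 GB in disk 9; 39 GB remain.
Put 25 GB in disk 9; 14 GB remain.
Put 24 GB in disk 10; 40 GB remain.
Put 19 GB in disk 10; 21 GB remain.
Put 10 GB in disk 3; 0 GB remain.
Put 6 GB in disk 2; 0 GB remain.
Final disks: [60] [58,6] [54,10] [47] [46] [36,27] [32,31] [31,26] [25,25] [24,19].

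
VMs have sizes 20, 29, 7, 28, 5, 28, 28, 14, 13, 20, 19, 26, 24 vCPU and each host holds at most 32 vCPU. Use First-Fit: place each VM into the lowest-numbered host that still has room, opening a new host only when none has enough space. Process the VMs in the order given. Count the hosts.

20 vCPU → host 1 (remaining 12 vCPU)
29 vCPU → host 2 (remaining 3 vCPU)
7 vCPU → host 1 (remaining 5 vCPU)
28 vCPU → host 3 (remaining 4 vCPU)
5 vCPU → host 1 (remaining 0 vCPU)
28 vCPU → host 4 (remaining 4 vCPU)
28 vCPU → host 5 (remaining 4 vCPU)
14 vCPU → host 6 (remaining 18 vCPU)
13 vCPU → host 6 (remaining 5 vCPU)
20 vCPU → host 7 (remaining 12 vCPU)
19 vCPU → host 8 (remaining 13 vCPU)
26 vCPU → host 9 (remaining 6 vCPU)
24 vCPU → host 10 (remaining 8 vCPU)

10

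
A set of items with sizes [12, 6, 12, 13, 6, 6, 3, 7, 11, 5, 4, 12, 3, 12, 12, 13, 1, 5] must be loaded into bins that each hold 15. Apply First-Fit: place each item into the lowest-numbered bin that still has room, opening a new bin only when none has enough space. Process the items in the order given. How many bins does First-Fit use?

bin 1: place 12, 3 left
bin 2: place 6, 9 left
bin 3: place 12, 3 left
bin 4: place 13, 2 left
bin 2: place 6, 3 left
bin 5: place 6, 9 left
bin 1: place 3, 0 left
bin 5: place 7, 2 left
bin 6: place 11, 4 left
bin 7: place 5, 10 left
bin 6: place 4, 0 left
bin 8: place 12, 3 left
bin 2: place 3, 0 left
bin 9: place 12, 3 left
bin 10: place 12, 3 left
bin 11: place 13, 2 left
bin 3: place 1, 2 left
bin 7: place 5, 5 left
Final bins: [12,3] [6,6,3] [12,1] [13] [6,7] [11,4] [5,5] [12] [12] [12] [13].

11 bins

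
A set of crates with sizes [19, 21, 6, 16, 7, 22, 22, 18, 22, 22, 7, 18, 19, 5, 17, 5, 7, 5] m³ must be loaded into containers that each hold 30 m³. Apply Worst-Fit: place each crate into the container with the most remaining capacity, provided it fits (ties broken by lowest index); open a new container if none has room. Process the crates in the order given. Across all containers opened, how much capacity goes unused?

72

19 m³ → container 1 (remaining 11 m³)
21 m³ → container 2 (remaining 9 m³)
6 m³ → container 1 (remaining 5 m³)
16 m³ → container 3 (remaining 14 m³)
7 m³ → container 3 (remaining 7 m³)
22 m³ → container 4 (remaining 8 m³)
22 m³ → container 5 (remaining 8 m³)
18 m³ → container 6 (remaining 12 m³)
22 m³ → container 7 (remaining 8 m³)
22 m³ → container 8 (remaining 8 m³)
7 m³ → container 6 (remaining 5 m³)
18 m³ → container 9 (remaining 12 m³)
19 m³ → container 10 (remaining 11 m³)
5 m³ → container 9 (remaining 7 m³)
17 m³ → container 11 (remaining 13 m³)
5 m³ → container 11 (remaining 8 m³)
7 m³ → container 10 (remaining 4 m³)
5 m³ → container 2 (remaining 4 m³)
11 containers × 30 m³ = 330 m³; used 258 m³; unused 72 m³.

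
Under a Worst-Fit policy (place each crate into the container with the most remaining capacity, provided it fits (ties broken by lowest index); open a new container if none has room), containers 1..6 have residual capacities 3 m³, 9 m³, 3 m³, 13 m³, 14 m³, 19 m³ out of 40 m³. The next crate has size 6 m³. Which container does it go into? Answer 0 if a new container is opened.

6

Containers with room: container 2 (9 m³), container 4 (13 m³), container 5 (14 m³), container 6 (19 m³).
Most room is container 6 with 19 m³ free.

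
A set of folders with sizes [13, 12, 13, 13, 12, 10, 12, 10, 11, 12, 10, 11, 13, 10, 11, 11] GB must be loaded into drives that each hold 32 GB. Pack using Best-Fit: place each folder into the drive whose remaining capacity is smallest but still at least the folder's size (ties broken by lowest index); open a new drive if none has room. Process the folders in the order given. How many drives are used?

7

13 GB → drive 1 (remaining 19 GB)
12 GB → drive 1 (remaining 7 GB)
13 GB → drive 2 (remaining 19 GB)
13 GB → drive 2 (remaining 6 GB)
12 GB → drive 3 (remaining 20 GB)
10 GB → drive 3 (remaining 10 GB)
12 GB → drive 4 (remaining 20 GB)
10 GB → drive 3 (remaining 0 GB)
11 GB → drive 4 (remaining 9 GB)
12 GB → drive 5 (remaining 20 GB)
10 GB → drive 5 (remaining 10 GB)
11 GB → drive 6 (remaining 21 GB)
13 GB → drive 6 (remaining 8 GB)
10 GB → drive 5 (remaining 0 GB)
11 GB → drive 7 (remaining 21 GB)
11 GB → drive 7 (remaining 10 GB)
Final drives: [13,12] [13,13] [12,10,10] [12,11] [12,10,10] [11,13] [11,11].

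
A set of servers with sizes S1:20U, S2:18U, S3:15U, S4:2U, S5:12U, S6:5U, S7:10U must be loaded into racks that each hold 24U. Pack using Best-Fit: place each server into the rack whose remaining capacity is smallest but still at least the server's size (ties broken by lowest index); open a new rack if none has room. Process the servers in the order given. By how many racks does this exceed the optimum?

Best-Fit: [20,2] [18,5] [15] [12,10] → 4 racks.
Total size 82U; any packing needs at least ⌈82/24⌉ = 4 racks.
So 4 is already optimal.

0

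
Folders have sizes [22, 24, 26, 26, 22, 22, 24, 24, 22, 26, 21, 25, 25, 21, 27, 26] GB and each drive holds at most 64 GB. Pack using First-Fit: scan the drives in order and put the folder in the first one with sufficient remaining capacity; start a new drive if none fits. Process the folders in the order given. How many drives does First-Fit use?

8 drives

22 GB → drive 1 (remaining 42 GB)
24 GB → drive 1 (remaining 18 GB)
26 GB → drive 2 (remaining 38 GB)
26 GB → drive 2 (remaining 12 GB)
22 GB → drive 3 (remaining 42 GB)
22 GB → drive 3 (remaining 20 GB)
24 GB → drive 4 (remaining 40 GB)
24 GB → drive 4 (remaining 16 GB)
22 GB → drive 5 (remaining 42 GB)
26 GB → drive 5 (remaining 16 GB)
21 GB → drive 6 (remaining 43 GB)
25 GB → drive 6 (remaining 18 GB)
25 GB → drive 7 (remaining 39 GB)
21 GB → drive 7 (remaining 18 GB)
27 GB → drive 8 (remaining 37 GB)
26 GB → drive 8 (remaining 11 GB)
Final drives: [22,24] [26,26] [22,22] [24,24] [22,26] [21,25] [25,21] [27,26].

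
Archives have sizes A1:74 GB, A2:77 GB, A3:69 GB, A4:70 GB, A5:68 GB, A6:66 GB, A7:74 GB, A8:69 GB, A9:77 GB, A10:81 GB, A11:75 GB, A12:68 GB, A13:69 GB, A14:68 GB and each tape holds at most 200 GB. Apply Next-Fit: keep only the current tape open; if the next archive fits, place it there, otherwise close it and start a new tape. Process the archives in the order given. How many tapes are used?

7 tapes

A1 (74 GB) → tape 1 (remaining 126 GB)
A2 (77 GB) → tape 1 (remaining 49 GB)
A3 (69 GB) → tape 2 (remaining 131 GB)
A4 (70 GB) → tape 2 (remaining 61 GB)
A5 (68 GB) → tape 3 (remaining 132 GB)
A6 (66 GB) → tape 3 (remaining 66 GB)
A7 (74 GB) → tape 4 (remaining 126 GB)
A8 (69 GB) → tape 4 (remaining 57 GB)
A9 (77 GB) → tape 5 (remaining 123 GB)
A10 (81 GB) → tape 5 (remaining 42 GB)
A11 (75 GB) → tape 6 (remaining 125 GB)
A12 (68 GB) → tape 6 (remaining 57 GB)
A13 (69 GB) → tape 7 (remaining 131 GB)
A14 (68 GB) → tape 7 (remaining 63 GB)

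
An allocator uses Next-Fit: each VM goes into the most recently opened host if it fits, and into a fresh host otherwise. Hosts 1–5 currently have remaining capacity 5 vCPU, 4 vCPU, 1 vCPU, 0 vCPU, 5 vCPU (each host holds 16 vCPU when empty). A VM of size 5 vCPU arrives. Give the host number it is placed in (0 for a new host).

Next-Fit only looks at host 5, which has 5 vCPU free.
5 vCPU fits there.

5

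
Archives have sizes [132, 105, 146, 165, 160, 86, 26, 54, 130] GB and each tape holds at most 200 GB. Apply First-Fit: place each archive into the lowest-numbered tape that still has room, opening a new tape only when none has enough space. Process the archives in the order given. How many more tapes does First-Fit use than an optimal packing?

0

First-Fit: [132,26] [105,86] [146,54] [165] [160] [130] → 6 tapes.
Total size 1004 GB; any packing needs at least ⌈1004/200⌉ = 6 tapes.
So 6 is already optimal.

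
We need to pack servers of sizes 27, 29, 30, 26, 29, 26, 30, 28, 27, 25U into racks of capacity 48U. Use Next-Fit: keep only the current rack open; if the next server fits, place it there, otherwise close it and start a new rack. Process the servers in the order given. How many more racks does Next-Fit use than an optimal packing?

0

Next-Fit: [27] [29] [30] [26] [29] [26] [30] [28] [27] [25] → 10 racks.
10 servers exceed 24U (half the capacity), and no two of those can share a rack, so at least 10 racks are needed.
So 10 is already optimal.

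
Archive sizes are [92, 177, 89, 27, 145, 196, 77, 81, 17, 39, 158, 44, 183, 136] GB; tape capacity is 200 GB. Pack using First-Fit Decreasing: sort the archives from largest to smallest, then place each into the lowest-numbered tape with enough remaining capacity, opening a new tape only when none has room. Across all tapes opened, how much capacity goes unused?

Sorted descending: 196, 183, 177, 158, 145, 136, 92, 89, 81, 77, 44, 39, 27, 17.
Put 196 GB in tape 1; 4 GB remain.
Put 183 GB in tape 2; 17 GB remain.
Put 177 GB in tape 3; 23 GB remain.
Put 158 GB in tape 4; 42 GB remain.
Put 145 GB in tape 5; 55 GB remain.
Put 136 GB in tape 6; 64 GB remain.
Put 92 GB in tape 7; 108 GB remain.
Put 89 GB in tape 7; 19 GB remain.
Put 81 GB in tape 8; 119 GB remain.
Put 77 GB in tape 8; 42 GB remain.
Put 44 GB in tape 5; 11 GB remain.
Put 39 GB in tape 4; 3 GB remain.
Put 27 GB in tape 6; 37 GB remain.
Put 17 GB in tape 2; 0 GB remain.
8 tapes × 200 GB = 1600 GB; used 1461 GB; unused 139 GB.

139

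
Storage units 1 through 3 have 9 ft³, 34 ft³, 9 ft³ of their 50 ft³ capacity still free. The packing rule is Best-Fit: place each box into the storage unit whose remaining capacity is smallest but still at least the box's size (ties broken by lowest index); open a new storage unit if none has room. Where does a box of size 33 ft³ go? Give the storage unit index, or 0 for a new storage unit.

Storage units with room: storage unit 2 (34 ft³).
Tightest fit is storage unit 2 with 34 ft³ free.

2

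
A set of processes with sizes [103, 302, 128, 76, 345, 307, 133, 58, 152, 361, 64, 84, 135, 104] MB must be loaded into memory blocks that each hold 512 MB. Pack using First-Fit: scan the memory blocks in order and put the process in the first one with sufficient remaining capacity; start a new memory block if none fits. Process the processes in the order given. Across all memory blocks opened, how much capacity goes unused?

208

103 MB → memory block 1 (remaining 409 MB)
302 MB → memory block 1 (remaining 107 MB)
128 MB → memory block 2 (remaining 384 MB)
76 MB → memory block 1 (remaining 31 MB)
345 MB → memory block 2 (remaining 39 MB)
307 MB → memory block 3 (remaining 205 MB)
133 MB → memory block 3 (remaining 72 MB)
58 MB → memory block 3 (remaining 14 MB)
152 MB → memory block 4 (remaining 360 MB)
361 MB → memory block 5 (remaining 151 MB)
64 MB → memory block 4 (remaining 296 MB)
84 MB → memory block 4 (remaining 212 MB)
135 MB → memory block 4 (remaining 77 MB)
104 MB → memory block 5 (remaining 47 MB)
5 memory blocks × 512 MB = 2560 MB; used 2352 MB; unused 208 MB.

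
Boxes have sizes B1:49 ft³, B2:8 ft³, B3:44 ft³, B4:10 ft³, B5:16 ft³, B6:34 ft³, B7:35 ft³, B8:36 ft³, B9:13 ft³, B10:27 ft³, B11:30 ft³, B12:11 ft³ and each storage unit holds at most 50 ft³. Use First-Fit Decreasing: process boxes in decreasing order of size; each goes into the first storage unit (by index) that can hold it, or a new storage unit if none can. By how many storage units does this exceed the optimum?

0

First-Fit Decreasing: [49] [44] [36,13] [35,11] [34,16] [30,10,8] [27] → 7 storage units.
Total size 313 ft³; any packing needs at least ⌈313/50⌉ = 7 storage units.
So 7 is already optimal.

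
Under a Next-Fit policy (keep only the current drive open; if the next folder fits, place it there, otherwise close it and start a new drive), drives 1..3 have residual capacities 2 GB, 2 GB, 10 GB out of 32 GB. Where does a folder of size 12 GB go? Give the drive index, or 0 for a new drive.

0

Next-Fit only looks at drive 3, which has 10 GB free.
12 GB does not fit, so a new drive is opened.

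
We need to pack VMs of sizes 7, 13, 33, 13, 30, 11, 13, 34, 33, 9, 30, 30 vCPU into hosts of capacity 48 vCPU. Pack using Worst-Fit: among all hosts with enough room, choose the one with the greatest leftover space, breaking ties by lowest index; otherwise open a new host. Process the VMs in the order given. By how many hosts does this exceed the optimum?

Worst-Fit: [7,13,13,13] [33,9] [30,11] [34] [33] [30] [30] → 7 hosts.
Total size 256 vCPU; any packing needs at least ⌈256/48⌉ = 6 hosts.
An optimal packing achieves that bound: [34,13] [33,13] [33,13] [30,11,7] [30,9] [30] → 6 hosts.
Excess: 7 − 6 = 1.

1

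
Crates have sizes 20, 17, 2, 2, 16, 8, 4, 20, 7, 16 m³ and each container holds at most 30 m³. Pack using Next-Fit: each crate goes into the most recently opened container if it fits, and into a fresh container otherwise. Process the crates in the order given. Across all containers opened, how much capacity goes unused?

38

20 m³ → container 1 (remaining 10 m³)
17 m³ → container 2 (remaining 13 m³)
2 m³ → container 2 (remaining 11 m³)
2 m³ → container 2 (remaining 9 m³)
16 m³ → container 3 (remaining 14 m³)
8 m³ → container 3 (remaining 6 m³)
4 m³ → container 3 (remaining 2 m³)
20 m³ → container 4 (remaining 10 m³)
7 m³ → container 4 (remaining 3 m³)
16 m³ → container 5 (remaining 14 m³)
5 containers × 30 m³ = 150 m³; used 112 m³; unused 38 m³.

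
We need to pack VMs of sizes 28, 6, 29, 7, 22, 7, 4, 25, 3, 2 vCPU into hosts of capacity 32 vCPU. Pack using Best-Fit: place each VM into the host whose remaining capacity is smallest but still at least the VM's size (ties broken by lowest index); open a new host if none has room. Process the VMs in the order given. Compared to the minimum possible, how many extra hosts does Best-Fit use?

0

Best-Fit: [28,4] [6,7] [29,3] [22,7,2] [25] → 5 hosts.
Total size 133 vCPU; any packing needs at least ⌈133/32⌉ = 5 hosts.
So 5 is already optimal.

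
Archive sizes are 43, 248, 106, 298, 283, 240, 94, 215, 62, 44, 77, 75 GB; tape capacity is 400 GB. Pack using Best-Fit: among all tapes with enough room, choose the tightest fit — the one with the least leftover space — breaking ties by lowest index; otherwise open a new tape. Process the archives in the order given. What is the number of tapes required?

5

Put 43 GB in tape 1; 357 GB remain.
Put 248 GB in tape 1; 109 GB remain.
Put 106 GB in tape 1; 3 GB remain.
Put 298 GB in tape 2; 102 GB remain.
Put 283 GB in tape 3; 117 GB remain.
Put 240 GB in tape 4; 160 GB remain.
Put 94 GB in tape 2; 8 GB remain.
Put 215 GB in tape 5; 185 GB remain.
Put 62 GB in tape 3; 55 GB remain.
Put 44 GB in tape 3; 11 GB remain.
Put 77 GB in tape 4; 83 GB remain.
Put 75 GB in tape 4; 8 GB remain.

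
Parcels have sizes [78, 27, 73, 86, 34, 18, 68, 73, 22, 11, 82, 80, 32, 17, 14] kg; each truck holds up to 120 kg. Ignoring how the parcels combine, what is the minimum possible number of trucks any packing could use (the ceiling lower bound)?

Total size = 78 + 27 + 73 + 86 + 34 + 18 + 68 + 73 + 22 + 11 + 82 + 80 + 32 + 17 + 14 = 715 kg.
⌈715 / 120⌉ = 6.

6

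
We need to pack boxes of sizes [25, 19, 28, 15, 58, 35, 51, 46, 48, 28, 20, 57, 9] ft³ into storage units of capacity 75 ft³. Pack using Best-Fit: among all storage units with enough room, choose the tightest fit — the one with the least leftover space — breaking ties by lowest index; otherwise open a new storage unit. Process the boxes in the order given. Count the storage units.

25 ft³ → storage unit 1 (remaining 50 ft³)
19 ft³ → storage unit 1 (remaining 31 ft³)
28 ft³ → storage unit 1 (remaining 3 ft³)
15 ft³ → storage unit 2 (remaining 60 ft³)
58 ft³ → storage unit 2 (remaining 2 ft³)
35 ft³ → storage unit 3 (remaining 40 ft³)
51 ft³ → storage unit 4 (remaining 24 ft³)
46 ft³ → storage unit 5 (remaining 29 ft³)
48 ft³ → storage unit 6 (remaining 27 ft³)
28 ft³ → storage unit 5 (remaining 1 ft³)
20 ft³ → storage unit 4 (remaining 4 ft³)
57 ft³ → storage unit 7 (remaining 18 ft³)
9 ft³ → storage unit 7 (remaining 9 ft³)
Final storage units: [25,19,28] [15,58] [35] [51,20] [46,28] [48] [57,9].

7 storage units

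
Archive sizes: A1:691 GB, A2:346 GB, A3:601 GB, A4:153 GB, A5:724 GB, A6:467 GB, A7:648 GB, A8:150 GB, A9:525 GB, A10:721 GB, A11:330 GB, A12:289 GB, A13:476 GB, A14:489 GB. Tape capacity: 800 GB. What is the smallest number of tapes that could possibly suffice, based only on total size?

Total size = 691 + 346 + 601 + 153 + 724 + 467 + 648 + 150 + 525 + 721 + 330 + 289 + 476 + 489 = 6610 GB.
⌈6610 / 800⌉ = 9.

9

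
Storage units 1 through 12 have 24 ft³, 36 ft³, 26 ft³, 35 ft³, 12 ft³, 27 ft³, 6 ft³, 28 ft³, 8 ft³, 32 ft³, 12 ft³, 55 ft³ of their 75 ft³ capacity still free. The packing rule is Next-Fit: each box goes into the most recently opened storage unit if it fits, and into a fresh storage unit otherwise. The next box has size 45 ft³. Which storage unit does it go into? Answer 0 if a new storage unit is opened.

12

Next-Fit only looks at storage unit 12, which has 55 ft³ free.
45 ft³ fits there.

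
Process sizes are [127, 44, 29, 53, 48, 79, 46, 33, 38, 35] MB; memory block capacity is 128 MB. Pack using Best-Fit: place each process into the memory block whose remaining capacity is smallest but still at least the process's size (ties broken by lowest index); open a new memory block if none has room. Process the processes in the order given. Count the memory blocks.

memory block 1: place 127 MB, 1 MB left
memory block 2: place 44 MB, 84 MB left
memory block 2: place 29 MB, 55 MB left
memory block 2: place 53 MB, 2 MB left
memory block 3: place 48 MB, 80 MB left
memory block 3: place 79 MB, 1 MB left
memory block 4: place 46 MB, 82 MB left
memory block 4: place 33 MB, 49 MB left
memory block 4: place 38 MB, 11 MB left
memory block 5: place 35 MB, 93 MB left

5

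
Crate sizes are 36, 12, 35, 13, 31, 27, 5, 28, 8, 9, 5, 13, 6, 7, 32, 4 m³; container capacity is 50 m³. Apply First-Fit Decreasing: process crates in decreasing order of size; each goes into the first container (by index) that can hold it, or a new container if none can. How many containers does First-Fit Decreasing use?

6

Sorted descending: 36, 35, 32, 31, 28, 27, 13, 13, 12, 9, 8, 7, 6, 5, 5, 4.
36 m³ → container 1 (remaining 14 m³)
35 m³ → container 2 (remaining 15 m³)
32 m³ → container 3 (remaining 18 m³)
31 m³ → container 4 (remaining 19 m³)
28 m³ → container 5 (remaining 22 m³)
27 m³ → container 6 (remaining 23 m³)
13 m³ → container 1 (remaining 1 m³)
13 m³ → container 2 (remaining 2 m³)
12 m³ → container 3 (remaining 6 m³)
9 m³ → container 4 (remaining 10 m³)
8 m³ → container 4 (remaining 2 m³)
7 m³ → container 5 (remaining 15 m³)
6 m³ → container 3 (remaining 0 m³)
5 m³ → container 5 (remaining 10 m³)
5 m³ → container 5 (remaining 5 m³)
4 m³ → container 5 (remaining 1 m³)
Final containers: [36,13] [35,13] [32,12,6] [31,9,8] [28,7,5,5,4] [27].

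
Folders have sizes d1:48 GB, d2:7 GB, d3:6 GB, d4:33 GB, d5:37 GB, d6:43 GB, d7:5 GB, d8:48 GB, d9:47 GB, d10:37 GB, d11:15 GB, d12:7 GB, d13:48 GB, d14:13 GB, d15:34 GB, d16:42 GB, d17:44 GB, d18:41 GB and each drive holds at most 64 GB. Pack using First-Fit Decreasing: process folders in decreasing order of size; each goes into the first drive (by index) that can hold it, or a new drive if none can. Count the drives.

Sorted descending: 48, 48, 48, 47, 44, 43, 42, 41, 37, 37, 34, 33, 15, 13, 7, 7, 6, 5.
48 GB → drive 1 (remaining 16 GB)
48 GB → drive 2 (remaining 16 GB)
48 GB → drive 3 (remaining 16 GB)
47 GB → drive 4 (remaining 17 GB)
44 GB → drive 5 (remaining 20 GB)
43 GB → drive 6 (remaining 21 GB)
42 GB → drive 7 (remaining 22 GB)
41 GB → drive 8 (remaining 23 GB)
37 GB → drive 9 (remaining 27 GB)
37 GB → drive 10 (remaining 27 GB)
34 GB → drive 11 (remaining 30 GB)
33 GB → drive 12 (remaining 31 GB)
15 GB → drive 1 (remaining 1 GB)
13 GB → drive 2 (remaining 3 GB)
7 GB → drive 3 (remaining 9 GB)
7 GB → drive 3 (remaining 2 GB)
6 GB → drive 4 (remaining 11 GB)
5 GB → drive 4 (remaining 6 GB)

12 drives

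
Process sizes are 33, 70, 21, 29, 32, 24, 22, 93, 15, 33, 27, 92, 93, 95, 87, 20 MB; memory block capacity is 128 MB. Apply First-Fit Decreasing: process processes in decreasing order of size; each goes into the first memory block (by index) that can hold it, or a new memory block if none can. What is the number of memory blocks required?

7

Sorted descending: 95, 93, 93, 92, 87, 70, 33, 33, 32, 29, 27, 24, 22, 21, 20, 15.
Put 95 MB in memory block 1; 33 MB remain.
Put 93 MB in memory block 2; 35 MB remain.
Put 93 MB in memory block 3; 35 MB remain.
Put 92 MB in memory block 4; 36 MB remain.
Put 87 MB in memory block 5; 41 MB remain.
Put 70 MB in memory block 6; 58 MB remain.
Put 33 MB in memory block 1; 0 MB remain.
Put 33 MB in memory block 2; 2 MB remain.
Put 32 MB in memory block 3; 3 MB remain.
Put 29 MB in memory block 4; 7 MB remain.
Put 27 MB in memory block 5; 14 MB remain.
Put 24 MB in memory block 6; 34 MB remain.
Put 22 MB in memory block 6; 12 MB remain.
Put 21 MB in memory block 7; 107 MB remain.
Put 20 MB in memory block 7; 87 MB remain.
Put 15 MB in memory block 7; 72 MB remain.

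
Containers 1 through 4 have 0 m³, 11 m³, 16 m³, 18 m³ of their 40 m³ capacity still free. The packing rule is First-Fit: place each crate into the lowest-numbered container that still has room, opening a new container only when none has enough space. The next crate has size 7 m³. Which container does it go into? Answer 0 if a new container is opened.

Containers with room: container 2 (11 m³), container 3 (16 m³), container 4 (18 m³).
The first with room is container 2.

2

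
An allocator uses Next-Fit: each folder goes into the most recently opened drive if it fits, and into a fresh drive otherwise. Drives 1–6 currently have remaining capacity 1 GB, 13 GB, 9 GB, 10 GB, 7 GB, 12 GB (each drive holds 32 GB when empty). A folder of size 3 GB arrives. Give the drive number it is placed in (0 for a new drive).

Next-Fit only looks at drive 6, which has 12 GB free.
3 GB fits there.

6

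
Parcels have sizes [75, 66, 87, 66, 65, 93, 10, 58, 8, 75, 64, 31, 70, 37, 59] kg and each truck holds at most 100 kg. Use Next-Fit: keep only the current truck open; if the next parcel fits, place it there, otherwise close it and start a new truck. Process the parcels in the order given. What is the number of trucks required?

11

truck 1: place 75 kg, 25 kg left
truck 2: place 66 kg, 34 kg left
truck 3: place 87 kg, 13 kg left
truck 4: place 66 kg, 34 kg left
truck 5: place 65 kg, 35 kg left
truck 6: place 93 kg, 7 kg left
truck 7: place 10 kg, 90 kg left
truck 7: place 58 kg, 32 kg left
truck 7: place 8 kg, 24 kg left
truck 8: place 75 kg, 25 kg left
truck 9: place 64 kg, 36 kg left
truck 9: place 31 kg, 5 kg left
truck 10: place 70 kg, 30 kg left
truck 11: place 37 kg, 63 kg left
truck 11: place 59 kg, 4 kg left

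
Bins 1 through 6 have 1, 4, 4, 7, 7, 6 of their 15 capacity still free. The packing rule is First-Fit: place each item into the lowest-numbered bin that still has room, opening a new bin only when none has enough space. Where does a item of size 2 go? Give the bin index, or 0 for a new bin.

Bins with room: bin 2 (4), bin 3 (4), bin 4 (7), bin 5 (7), bin 6 (6).
The first with room is bin 2.

2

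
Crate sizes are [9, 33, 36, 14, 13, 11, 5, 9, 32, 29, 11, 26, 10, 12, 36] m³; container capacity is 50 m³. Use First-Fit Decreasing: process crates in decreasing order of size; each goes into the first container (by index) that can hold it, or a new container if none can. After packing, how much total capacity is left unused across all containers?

14

Sorted descending: 36, 36, 33, 32, 29, 26, 14, 13, 12, 11, 11, 10, 9, 9, 5.
Put 36 m³ in container 1; 14 m³ remain.
Put 36 m³ in container 2; 14 m³ remain.
Put 33 m³ in container 3; 17 m³ remain.
Put 32 m³ in container 4; 18 m³ remain.
Put 29 m³ in container 5; 21 m³ remain.
Put 26 m³ in container 6; 24 m³ remain.
Put 14 m³ in container 1; 0 m³ remain.
Put 13 m³ in container 2; 1 m³ remain.
Put 12 m³ in container 3; 5 m³ remain.
Put 11 m³ in container 4; 7 m³ remain.
Put 11 m³ in container 5; 10 m³ remain.
Put 10 m³ in container 5; 0 m³ remain.
Put 9 m³ in container 6; 15 m³ remain.
Put 9 m³ in container 6; 6 m³ remain.
Put 5 m³ in container 3; 0 m³ remain.
6 containers × 50 m³ = 300 m³; used 286 m³; unused 14 m³.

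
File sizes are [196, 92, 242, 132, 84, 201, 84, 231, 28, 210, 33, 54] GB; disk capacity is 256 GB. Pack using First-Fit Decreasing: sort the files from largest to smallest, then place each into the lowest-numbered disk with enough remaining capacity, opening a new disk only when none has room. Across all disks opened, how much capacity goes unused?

Sorted descending: 242, 231, 210, 201, 196, 132, 92, 84, 84, 54, 33, 28.
242 GB → disk 1 (remaining 14 GB)
231 GB → disk 2 (remaining 25 GB)
210 GB → disk 3 (remaining 46 GB)
201 GB → disk 4 (remaining 55 GB)
196 GB → disk 5 (remaining 60 GB)
132 GB → disk 6 (remaining 124 GB)
92 GB → disk 6 (remaining 32 GB)
84 GB → disk 7 (remaining 172 GB)
84 GB → disk 7 (remaining 88 GB)
54 GB → disk 4 (remaining 1 GB)
33 GB → disk 3 (remaining 13 GB)
28 GB → disk 5 (remaining 32 GB)
7 disks × 256 GB = 1792 GB; used 1587 GB; unused 205 GB.

205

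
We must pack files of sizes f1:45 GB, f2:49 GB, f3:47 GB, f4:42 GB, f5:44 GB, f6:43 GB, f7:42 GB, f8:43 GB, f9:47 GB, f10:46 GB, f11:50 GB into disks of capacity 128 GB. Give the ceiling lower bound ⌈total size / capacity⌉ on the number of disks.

4

Total size = 45 + 49 + 47 + 42 + 44 + 43 + 42 + 43 + 47 + 46 + 50 = 498 GB.
⌈498 / 128⌉ = 4.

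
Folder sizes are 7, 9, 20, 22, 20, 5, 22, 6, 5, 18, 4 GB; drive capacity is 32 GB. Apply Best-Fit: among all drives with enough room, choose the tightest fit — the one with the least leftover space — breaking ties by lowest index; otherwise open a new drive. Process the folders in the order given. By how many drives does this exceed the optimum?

1

Best-Fit: [7,9] [20] [22,5,5] [20] [22,6,4] [18] → 6 drives.
Total size 138 GB; any packing needs at least ⌈138/32⌉ = 5 drives.
An optimal packing achieves that bound: [22,9] [22,7] [20,6,5] [20,5,4] [18] → 5 drives.
Excess: 6 − 5 = 1.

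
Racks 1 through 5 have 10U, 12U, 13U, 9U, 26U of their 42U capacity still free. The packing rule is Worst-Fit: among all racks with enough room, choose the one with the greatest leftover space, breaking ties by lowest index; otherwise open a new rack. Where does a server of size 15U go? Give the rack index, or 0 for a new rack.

Racks with room: rack 5 (26U).
Most room is rack 5 with 26U free.

5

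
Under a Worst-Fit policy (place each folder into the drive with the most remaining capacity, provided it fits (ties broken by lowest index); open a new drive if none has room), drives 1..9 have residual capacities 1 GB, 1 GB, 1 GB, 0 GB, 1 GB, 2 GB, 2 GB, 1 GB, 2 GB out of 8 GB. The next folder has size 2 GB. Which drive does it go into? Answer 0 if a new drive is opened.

Drives with room: drive 6 (2 GB), drive 7 (2 GB), drive 9 (2 GB).
Most room is drive 6 with 2 GB free.

6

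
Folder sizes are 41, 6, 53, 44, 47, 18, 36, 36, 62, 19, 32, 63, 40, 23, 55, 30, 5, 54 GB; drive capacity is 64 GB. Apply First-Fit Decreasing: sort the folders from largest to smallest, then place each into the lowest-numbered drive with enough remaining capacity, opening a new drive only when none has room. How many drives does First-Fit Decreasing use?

12

Sorted descending: 63, 62, 55, 54, 53, 47, 44, 41, 40, 36, 36, 32, 30, 23, 19, 18, 6, 5.
63 GB → drive 1 (remaining 1 GB)
62 GB → drive 2 (remaining 2 GB)
55 GB → drive 3 (remaining 9 GB)
54 GB → drive 4 (remaining 10 GB)
53 GB → drive 5 (remaining 11 GB)
47 GB → drive 6 (remaining 17 GB)
44 GB → drive 7 (remaining 20 GB)
41 GB → drive 8 (remaining 23 GB)
40 GB → drive 9 (remaining 24 GB)
36 GB → drive 10 (remaining 28 GB)
36 GB → drive 11 (remaining 28 GB)
32 GB → drive 12 (remaining 32 GB)
30 GB → drive 12 (remaining 2 GB)
23 GB → drive 8 (remaining 0 GB)
19 GB → drive 7 (remaining 1 GB)
18 GB → drive 9 (remaining 6 GB)
6 GB → drive 3 (remaining 3 GB)
5 GB → drive 4 (remaining 5 GB)
Final drives: [63] [62] [55,6] [54,5] [53] [47] [44,19] [41,23] [40,18] [36] [36] [32,30].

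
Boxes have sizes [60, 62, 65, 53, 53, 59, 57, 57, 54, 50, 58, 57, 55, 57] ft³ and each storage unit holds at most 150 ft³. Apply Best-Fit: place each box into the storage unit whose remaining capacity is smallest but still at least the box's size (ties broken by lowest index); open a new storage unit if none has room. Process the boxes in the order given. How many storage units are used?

storage unit 1: place 60 ft³, 90 ft³ left
storage unit 1: place 62 ft³, 28 ft³ left
storage unit 2: place 65 ft³, 85 ft³ left
storage unit 2: place 53 ft³, 32 ft³ left
storage unit 3: place 53 ft³, 97 ft³ left
storage unit 3: place 59 ft³, 38 ft³ left
storage unit 4: place 57 ft³, 93 ft³ left
storage unit 4: place 57 ft³, 36 ft³ left
storage unit 5: place 54 ft³, 96 ft³ left
storage unit 5: place 50 ft³, 46 ft³ left
storage unit 6: place 58 ft³, 92 ft³ left
storage unit 6: place 57 ft³, 35 ft³ left
storage unit 7: place 55 ft³, 95 ft³ left
storage unit 7: place 57 ft³, 38 ft³ left

7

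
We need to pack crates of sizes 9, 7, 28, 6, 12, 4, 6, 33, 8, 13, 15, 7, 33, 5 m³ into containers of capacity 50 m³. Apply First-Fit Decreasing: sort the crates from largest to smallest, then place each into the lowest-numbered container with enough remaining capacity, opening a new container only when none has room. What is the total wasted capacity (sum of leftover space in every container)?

Sorted descending: 33, 33, 28, 15, 13, 12, 9, 8, 7, 7, 6, 6, 5, 4.
Put 33 m³ in container 1; 17 m³ remain.
Put 33 m³ in container 2; 17 m³ remain.
Put 28 m³ in container 3; 22 m³ remain.
Put 15 m³ in container 1; 2 m³ remain.
Put 13 m³ in container 2; 4 m³ remain.
Put 12 m³ in container 3; 10 m³ remain.
Put 9 m³ in container 3; 1 m³ remain.
Put 8 m³ in container 4; 42 m³ remain.
Put 7 m³ in container 4; 35 m³ remain.
Put 7 m³ in container 4; 28 m³ remain.
Put 6 m³ in container 4; 22 m³ remain.
Put 6 m³ in container 4; 16 m³ remain.
Put 5 m³ in container 4; 11 m³ remain.
Put 4 m³ in container 2; 0 m³ remain.
4 containers × 50 m³ = 200 m³; used 186 m³; unused 14 m³.

14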